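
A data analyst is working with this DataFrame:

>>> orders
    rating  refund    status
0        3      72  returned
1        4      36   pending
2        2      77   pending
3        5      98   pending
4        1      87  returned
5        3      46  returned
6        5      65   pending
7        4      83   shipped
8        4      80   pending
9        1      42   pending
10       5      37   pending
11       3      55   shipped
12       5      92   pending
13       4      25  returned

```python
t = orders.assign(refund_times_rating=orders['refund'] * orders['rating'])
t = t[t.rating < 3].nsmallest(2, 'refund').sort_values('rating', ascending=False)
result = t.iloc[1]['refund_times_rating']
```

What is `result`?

42

add column refund_times_rating = orders['refund'] * orders['rating']:
    rating  refund    status  refund_times_rating
0        3      72  returned                  216
1        4      36   pending                  144
2        2      77   pending                  154
3        5      98   pending                  490
4        1      87  returned                   87
5        3      46  returned                  138
6        5      65   pending                  325
7        4      83   shipped                  332
8        4      80   pending                  320
9        1      42   pending                   42
10       5      37   pending                  185
11       3      55   shipped                  165
12       5      92   pending                  460
13       4      25  returned                  100
filter rows where rating < 3:
   rating  refund    status  refund_times_rating
2       2      77   pending                  154
4       1      87  returned                   87
9       1      42   pending                   42
take 2 rows with smallest refund:
   rating  refund   status  refund_times_rating
9       1      42  pending                   42
2       2      77  pending                  154
sort by rating descending:
   rating  refund   status  refund_times_rating
2       2      77  pending                  154
9       1      42  pending                   42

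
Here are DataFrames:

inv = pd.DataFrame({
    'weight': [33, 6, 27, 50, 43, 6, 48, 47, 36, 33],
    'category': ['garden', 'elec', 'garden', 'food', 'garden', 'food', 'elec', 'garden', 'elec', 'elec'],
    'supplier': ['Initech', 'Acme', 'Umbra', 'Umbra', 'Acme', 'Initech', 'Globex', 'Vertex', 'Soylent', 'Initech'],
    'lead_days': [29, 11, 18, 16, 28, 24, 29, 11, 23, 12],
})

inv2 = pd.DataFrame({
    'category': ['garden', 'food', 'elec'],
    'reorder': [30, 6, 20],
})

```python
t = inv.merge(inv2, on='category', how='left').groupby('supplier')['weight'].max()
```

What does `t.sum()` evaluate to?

merge on 'category' (how='left') → 10 rows:
   weight category supplier  lead_days  reorder
0      33   garden  Initech         29       30
1       6     elec     Acme         11       20
2      27   garden    Umbra         18       30
3      50     food    Umbra         16        6
4      43   garden     Acme         28       30
5       6     food  Initech         24        6
6      48     elec   Globex         29       20
7      47   garden   Vertex         11       30
8      36     elec  Soylent         23       20
9      33     elec  Initech         12       20
group by supplier, max of weight:
supplier
Acme       43
Globex     48
Initech    33
Soylent    36
Umbra      50
Vertex     47
Name: weight, dtype: int64
Finally, sum of the resulting series = 257.

257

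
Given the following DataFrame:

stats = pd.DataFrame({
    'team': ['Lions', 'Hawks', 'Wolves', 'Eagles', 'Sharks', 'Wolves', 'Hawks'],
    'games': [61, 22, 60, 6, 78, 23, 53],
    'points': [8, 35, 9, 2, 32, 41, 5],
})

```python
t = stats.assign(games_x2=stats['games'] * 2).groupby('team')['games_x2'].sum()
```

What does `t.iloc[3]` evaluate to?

156

add column games_x2 = stats['games'] * 2:
     team  games  points  games_x2
0   Lions     61       8       122
1   Hawks     22      35        44
2  Wolves     60       9       120
3  Eagles      6       2        12
4  Sharks     78      32       156
5  Wolves     23      41        46
6   Hawks     53       5       106
group by team, sum of games_x2:
team
Eagles     12
Hawks     150
Lions     122
Sharks    156
Wolves    166
Name: games_x2, dtype: int64
The value at position 3 is 156.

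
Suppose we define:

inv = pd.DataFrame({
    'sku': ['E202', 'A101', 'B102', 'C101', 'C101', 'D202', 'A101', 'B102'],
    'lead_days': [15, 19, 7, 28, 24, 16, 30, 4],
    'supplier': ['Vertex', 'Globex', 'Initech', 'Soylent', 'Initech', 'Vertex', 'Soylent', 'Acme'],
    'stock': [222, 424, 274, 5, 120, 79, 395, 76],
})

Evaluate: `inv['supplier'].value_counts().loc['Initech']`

value_counts of supplier:
supplier
Vertex     2
Initech    2
Soylent    2
Globex     1
Acme       1
Name: count, dtype: int64
Finally, value at index 'Initech' = 2.

2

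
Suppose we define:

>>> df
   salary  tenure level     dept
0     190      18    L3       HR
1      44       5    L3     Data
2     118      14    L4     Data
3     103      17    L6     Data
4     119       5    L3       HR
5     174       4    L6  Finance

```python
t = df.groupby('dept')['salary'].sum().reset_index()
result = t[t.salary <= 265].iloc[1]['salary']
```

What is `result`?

174

group by dept, sum of salary:
dept
Data       265
Finance    174
HR         309
Name: salary, dtype: int64
reset_index():
      dept  salary
0     Data     265
1  Finance     174
2       HR     309
filter rows where salary <= 265:
      dept  salary
0     Data     265
1  Finance     174
value at position 1, column 'salary' → 174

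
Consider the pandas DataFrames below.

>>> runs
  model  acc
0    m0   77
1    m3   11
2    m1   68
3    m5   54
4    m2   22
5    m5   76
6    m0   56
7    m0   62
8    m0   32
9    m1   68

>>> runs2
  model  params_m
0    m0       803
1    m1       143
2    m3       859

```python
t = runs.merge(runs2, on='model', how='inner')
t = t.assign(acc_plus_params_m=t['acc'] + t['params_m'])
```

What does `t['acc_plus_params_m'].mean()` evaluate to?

675.857142857

merge on 'model' (how='inner') → 7 rows:
  model  acc  params_m
0    m0   77       803
1    m3   11       859
2    m1   68       143
3    m0   56       803
4    m0   62       803
5    m0   32       803
6    m1   68       143
add column acc_plus_params_m = t['acc'] + t['params_m']:
  model  acc  params_m  acc_plus_params_m
0    m0   77       803                880
1    m3   11       859                870
2    m1   68       143                211
3    m0   56       803                859
4    m0   62       803                865
5    m0   32       803                835
6    m1   68       143                211
mean of column 'acc_plus_params_m' → 675.857142857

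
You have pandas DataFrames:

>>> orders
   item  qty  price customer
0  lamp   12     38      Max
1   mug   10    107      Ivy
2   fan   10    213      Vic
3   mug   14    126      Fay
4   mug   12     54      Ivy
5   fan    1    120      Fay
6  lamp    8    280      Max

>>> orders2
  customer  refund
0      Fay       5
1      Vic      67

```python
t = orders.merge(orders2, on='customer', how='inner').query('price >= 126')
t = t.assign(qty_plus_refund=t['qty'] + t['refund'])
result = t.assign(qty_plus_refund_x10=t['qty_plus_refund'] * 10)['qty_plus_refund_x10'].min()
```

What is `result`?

merge on 'customer' (how='inner') → 3 rows:
  item  qty  price customer  refund
0  fan   10    213      Vic      67
1  mug   14    126      Fay       5
2  fan    1    120      Fay       5
filter rows where price >= 126:
  item  qty  price customer  refund
0  fan   10    213      Vic      67
1  mug   14    126      Fay       5
add column qty_plus_refund = t['qty'] + t['refund']:
  item  qty  price customer  refund  qty_plus_refund
0  fan   10    213      Vic      67               77
1  mug   14    126      Fay       5               19
add column qty_plus_refund_x10 = t['qty_plus_refund'] * 10:
  item  qty  price customer  refund  qty_plus_refund  qty_plus_refund_x10
0  fan   10    213      Vic      67               77                  770
1  mug   14    126      Fay       5               19                  190
Hence 190.

190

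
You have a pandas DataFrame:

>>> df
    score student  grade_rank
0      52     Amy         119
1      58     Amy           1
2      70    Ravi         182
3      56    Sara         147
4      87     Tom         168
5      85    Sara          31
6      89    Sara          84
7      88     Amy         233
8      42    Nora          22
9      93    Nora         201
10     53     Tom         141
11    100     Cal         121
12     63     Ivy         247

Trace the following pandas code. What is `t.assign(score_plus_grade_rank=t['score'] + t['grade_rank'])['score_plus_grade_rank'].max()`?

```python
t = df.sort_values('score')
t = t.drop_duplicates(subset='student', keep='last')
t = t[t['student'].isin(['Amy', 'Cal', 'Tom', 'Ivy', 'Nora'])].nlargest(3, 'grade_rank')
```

sort by score:
    score student  grade_rank
8      42    Nora          22
0      52     Amy         119
10     53     Tom         141
3      56    Sara         147
1      58     Amy           1
12     63     Ivy         247
2      70    Ravi         182
5      85    Sara          31
4      87     Tom         168
7      88     Amy         233
6      89    Sara          84
9      93    Nora         201
11    100     Cal         121
drop duplicate student (keep=last):
    score student  grade_rank
12     63     Ivy         247
2      70    Ravi         182
4      87     Tom         168
7      88     Amy         233
6      89    Sara          84
9      93    Nora         201
11    100     Cal         121
filter rows where student in ['Amy', 'Cal', 'Tom', 'Ivy', 'Nora']:
    score student  grade_rank
12     63     Ivy         247
4      87     Tom         168
7      88     Amy         233
9      93    Nora         201
11    100     Cal         121
take 3 rows with largest grade_rank:
    score student  grade_rank
12     63     Ivy         247
7      88     Amy         233
9      93    Nora         201
add column score_plus_grade_rank = t['score'] + t['grade_rank']:
    score student  grade_rank  score_plus_grade_rank
12     63     Ivy         247                    310
7      88     Amy         233                    321
9      93    Nora         201                    294
Finally, max of column 'score_plus_grade_rank' = 321.

321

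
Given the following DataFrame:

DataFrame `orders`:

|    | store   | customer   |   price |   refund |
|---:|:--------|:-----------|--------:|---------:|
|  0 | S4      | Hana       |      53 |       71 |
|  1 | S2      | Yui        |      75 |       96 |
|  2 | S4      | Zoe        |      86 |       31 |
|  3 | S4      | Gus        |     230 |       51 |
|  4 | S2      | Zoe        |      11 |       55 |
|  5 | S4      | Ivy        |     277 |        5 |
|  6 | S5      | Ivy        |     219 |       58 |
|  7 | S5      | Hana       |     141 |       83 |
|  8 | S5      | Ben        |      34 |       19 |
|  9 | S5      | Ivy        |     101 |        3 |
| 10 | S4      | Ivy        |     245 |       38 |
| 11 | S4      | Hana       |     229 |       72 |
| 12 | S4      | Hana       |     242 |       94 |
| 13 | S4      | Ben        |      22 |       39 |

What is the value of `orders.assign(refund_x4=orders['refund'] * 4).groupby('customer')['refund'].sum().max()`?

add column refund_x4 = orders['refund'] * 4:
   store customer  price  refund  refund_x4
0     S4     Hana     53      71        284
1     S2      Yui     75      96        384
2     S4      Zoe     86      31        124
3     S4      Gus    230      51        204
4     S2      Zoe     11      55        220
5     S4      Ivy    277       5         20
6     S5      Ivy    219      58        232
7     S5     Hana    141      83        332
8     S5      Ben     34      19         76
9     S5      Ivy    101       3         12
10    S4      Ivy    245      38        152
11    S4     Hana    229      72        288
12    S4     Hana    242      94        376
13    S4      Ben     22      39        156
group by customer, sum of refund:
customer
Ben      58
Gus      51
Hana    320
Ivy     104
Yui      96
Zoe      86
Name: refund, dtype: int64

320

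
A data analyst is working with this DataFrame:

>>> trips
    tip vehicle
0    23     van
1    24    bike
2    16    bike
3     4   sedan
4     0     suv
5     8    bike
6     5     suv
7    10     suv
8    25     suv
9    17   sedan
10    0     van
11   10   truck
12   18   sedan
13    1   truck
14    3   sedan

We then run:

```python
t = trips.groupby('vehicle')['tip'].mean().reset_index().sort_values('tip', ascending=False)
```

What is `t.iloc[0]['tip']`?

16.0

group by vehicle, mean of tip:
vehicle
bike     16.0
sedan    10.5
suv      10.0
truck     5.5
van      11.5
Name: tip, dtype: float64
reset_index():
  vehicle   tip
0    bike  16.0
1   sedan  10.5
2     suv  10.0
3   truck   5.5
4     van  11.5
sort by tip descending:
  vehicle   tip
0    bike  16.0
4     van  11.5
1   sedan  10.5
2     suv  10.0
3   truck   5.5
Taking the value at position 0, column 'tip' gives 16.0.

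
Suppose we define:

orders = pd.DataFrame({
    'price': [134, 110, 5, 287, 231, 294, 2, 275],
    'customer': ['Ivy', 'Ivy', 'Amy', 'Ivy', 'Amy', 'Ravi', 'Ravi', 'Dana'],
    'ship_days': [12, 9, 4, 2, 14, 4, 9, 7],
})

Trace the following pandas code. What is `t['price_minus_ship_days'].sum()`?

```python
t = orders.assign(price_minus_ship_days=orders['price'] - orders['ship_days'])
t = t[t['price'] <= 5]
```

add column price_minus_ship_days = orders['price'] - orders['ship_days']:
   price customer  ship_days  price_minus_ship_days
0    134      Ivy         12                    122
1    110      Ivy          9                    101
2      5      Amy          4                      1
3    287      Ivy          2                    285
4    231      Amy         14                    217
5    294     Ravi          4                    290
6      2     Ravi          9                     -7
7    275     Dana          7                    268
filter rows where price <= 5:
   price customer  ship_days  price_minus_ship_days
2      5      Amy          4                      1
6      2     Ravi          9                     -7

-6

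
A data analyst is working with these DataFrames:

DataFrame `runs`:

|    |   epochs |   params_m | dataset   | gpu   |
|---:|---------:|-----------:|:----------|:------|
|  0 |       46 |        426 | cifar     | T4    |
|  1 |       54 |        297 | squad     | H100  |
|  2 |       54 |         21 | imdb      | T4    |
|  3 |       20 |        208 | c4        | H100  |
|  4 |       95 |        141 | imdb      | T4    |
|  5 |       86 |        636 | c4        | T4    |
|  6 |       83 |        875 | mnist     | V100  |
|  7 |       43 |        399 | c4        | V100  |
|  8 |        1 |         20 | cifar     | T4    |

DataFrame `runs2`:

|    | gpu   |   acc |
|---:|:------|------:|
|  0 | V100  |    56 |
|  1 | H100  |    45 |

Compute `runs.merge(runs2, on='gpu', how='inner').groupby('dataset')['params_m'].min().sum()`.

1380

merge on 'gpu' (how='inner') → 4 rows:
   epochs  params_m dataset   gpu  acc
0      54       297   squad  H100   45
1      20       208      c4  H100   45
2      83       875   mnist  V100   56
3      43       399      c4  V100   56
group by dataset, min of params_m:
dataset
c4       208
mnist    875
squad    297
Name: params_m, dtype: int64
So sum() = 1380.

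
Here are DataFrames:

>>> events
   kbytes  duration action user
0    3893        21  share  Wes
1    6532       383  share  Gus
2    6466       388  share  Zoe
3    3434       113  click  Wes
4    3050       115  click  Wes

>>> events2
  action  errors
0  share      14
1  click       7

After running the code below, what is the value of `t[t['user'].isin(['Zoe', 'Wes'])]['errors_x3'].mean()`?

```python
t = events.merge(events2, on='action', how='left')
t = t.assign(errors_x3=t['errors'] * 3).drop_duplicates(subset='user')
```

merge on 'action' (how='left') → 5 rows:
   kbytes  duration action user  errors
0    3893        21  share  Wes      14
1    6532       383  share  Gus      14
2    6466       388  share  Zoe      14
3    3434       113  click  Wes       7
4    3050       115  click  Wes       7
add column errors_x3 = t['errors'] * 3:
   kbytes  duration action user  errors  errors_x3
0    3893        21  share  Wes      14         42
1    6532       383  share  Gus      14         42
2    6466       388  share  Zoe      14         42
3    3434       113  click  Wes       7         21
4    3050       115  click  Wes       7         21
drop duplicate user (keep=first):
   kbytes  duration action user  errors  errors_x3
0    3893        21  share  Wes      14         42
1    6532       383  share  Gus      14         42
2    6466       388  share  Zoe      14         42
filter rows where user in ['Zoe', 'Wes']:
   kbytes  duration action user  errors  errors_x3
0    3893        21  share  Wes      14         42
2    6466       388  share  Zoe      14         42
Taking the mean of column 'errors_x3' gives 42.0.

42.0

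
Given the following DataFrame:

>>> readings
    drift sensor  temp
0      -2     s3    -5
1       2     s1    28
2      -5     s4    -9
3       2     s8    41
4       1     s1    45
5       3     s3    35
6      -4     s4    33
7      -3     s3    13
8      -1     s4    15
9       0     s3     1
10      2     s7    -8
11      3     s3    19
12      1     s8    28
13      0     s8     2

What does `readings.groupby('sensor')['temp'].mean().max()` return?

36.5

group by sensor, mean of temp:
sensor
s1    36.500000
s3    12.600000
s4    13.000000
s7    -8.000000
s8    23.666667
Name: temp, dtype: float64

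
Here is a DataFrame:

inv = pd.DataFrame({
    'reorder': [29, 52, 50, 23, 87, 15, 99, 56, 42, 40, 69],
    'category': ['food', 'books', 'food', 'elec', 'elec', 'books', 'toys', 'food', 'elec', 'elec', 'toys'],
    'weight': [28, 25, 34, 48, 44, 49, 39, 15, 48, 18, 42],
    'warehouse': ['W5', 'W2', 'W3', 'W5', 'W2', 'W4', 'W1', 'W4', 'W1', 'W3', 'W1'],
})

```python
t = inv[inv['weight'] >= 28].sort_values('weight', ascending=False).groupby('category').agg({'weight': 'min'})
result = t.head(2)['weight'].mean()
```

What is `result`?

filter rows where weight >= 28:
    reorder category  weight warehouse
0        29     food      28        W5
2        50     food      34        W3
3        23     elec      48        W5
4        87     elec      44        W2
5        15    books      49        W4
6        99     toys      39        W1
8        42     elec      48        W1
10       69     toys      42        W1
sort by weight descending:
    reorder category  weight warehouse
5        15    books      49        W4
3        23     elec      48        W5
8        42     elec      48        W1
4        87     elec      44        W2
10       69     toys      42        W1
6        99     toys      39        W1
2        50     food      34        W3
0        29     food      28        W5
group by category, min of weight:
          weight
category        
books         49
elec          44
food          28
toys          39
take first 2 rows:
          weight
category        
books         49
elec          44

46.5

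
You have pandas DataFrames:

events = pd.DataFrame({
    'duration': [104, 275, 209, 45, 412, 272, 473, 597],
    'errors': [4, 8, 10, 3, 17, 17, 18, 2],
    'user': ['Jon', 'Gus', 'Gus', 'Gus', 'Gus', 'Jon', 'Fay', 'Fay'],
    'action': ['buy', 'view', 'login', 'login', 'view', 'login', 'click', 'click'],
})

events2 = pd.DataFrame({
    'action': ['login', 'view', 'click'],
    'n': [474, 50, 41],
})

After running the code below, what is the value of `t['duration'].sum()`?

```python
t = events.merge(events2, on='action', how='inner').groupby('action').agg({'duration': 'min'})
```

merge on 'action' (how='inner') → 7 rows:
   duration  errors user action    n
0       275       8  Gus   view   50
1       209      10  Gus  login  474
2        45       3  Gus  login  474
3       412      17  Gus   view   50
4       272      17  Jon  login  474
5       473      18  Fay  click   41
6       597       2  Fay  click   41
group by action, min of duration:
        duration
action          
click        473
login         45
view         275
Finally, sum of column 'duration' = 793.

793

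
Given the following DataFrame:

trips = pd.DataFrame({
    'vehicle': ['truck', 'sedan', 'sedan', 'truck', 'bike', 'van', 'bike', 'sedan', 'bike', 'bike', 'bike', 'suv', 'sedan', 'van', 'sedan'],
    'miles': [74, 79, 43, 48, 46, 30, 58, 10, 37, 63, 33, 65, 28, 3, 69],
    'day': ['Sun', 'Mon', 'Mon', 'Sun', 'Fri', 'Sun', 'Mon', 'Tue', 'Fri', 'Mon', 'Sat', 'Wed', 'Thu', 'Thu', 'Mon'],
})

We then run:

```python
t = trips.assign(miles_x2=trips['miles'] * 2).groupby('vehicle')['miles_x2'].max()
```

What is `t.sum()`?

add column miles_x2 = trips['miles'] * 2:
   vehicle  miles  day  miles_x2
0    truck     74  Sun       148
1    sedan     79  Mon       158
2    sedan     43  Mon        86
3    truck     48  Sun        96
4     bike     46  Fri        92
5      van     30  Sun        60
6     bike     58  Mon       116
7    sedan     10  Tue        20
8     bike     37  Fri        74
9     bike     63  Mon       126
10    bike     33  Sat        66
11     suv     65  Wed       130
12   sedan     28  Thu        56
13     van      3  Thu         6
14   sedan     69  Mon       138
group by vehicle, max of miles_x2:
vehicle
bike     126
sedan    158
suv      130
truck    148
van       60
Name: miles_x2, dtype: int64
Hence 622.

622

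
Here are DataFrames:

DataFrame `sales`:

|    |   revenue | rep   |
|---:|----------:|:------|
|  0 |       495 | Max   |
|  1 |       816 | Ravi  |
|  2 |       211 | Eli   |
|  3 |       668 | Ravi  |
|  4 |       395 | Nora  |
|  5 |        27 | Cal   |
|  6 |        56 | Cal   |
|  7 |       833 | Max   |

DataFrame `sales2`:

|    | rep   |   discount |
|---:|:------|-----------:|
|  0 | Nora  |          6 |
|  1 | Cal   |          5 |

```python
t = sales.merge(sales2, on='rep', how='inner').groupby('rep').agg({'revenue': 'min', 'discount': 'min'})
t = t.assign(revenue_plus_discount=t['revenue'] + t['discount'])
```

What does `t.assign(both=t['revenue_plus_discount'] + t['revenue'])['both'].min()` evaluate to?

59

merge on 'rep' (how='inner') → 3 rows:
   revenue   rep  discount
0      395  Nora         6
1       27   Cal         5
2       56   Cal         5
group by rep: min(revenue), min(discount):
      revenue  discount
rep                    
Cal        27         5
Nora      395         6
add column revenue_plus_discount = t['revenue'] + t['discount']:
      revenue  discount  revenue_plus_discount
rep                                           
Cal        27         5                     32
Nora      395         6                    401
add column both = t['revenue_plus_discount'] + t['revenue']:
      revenue  discount  revenue_plus_discount  both
rep                                                 
Cal        27         5                     32    59
Nora      395         6                    401   796
The min of column 'both' is 59.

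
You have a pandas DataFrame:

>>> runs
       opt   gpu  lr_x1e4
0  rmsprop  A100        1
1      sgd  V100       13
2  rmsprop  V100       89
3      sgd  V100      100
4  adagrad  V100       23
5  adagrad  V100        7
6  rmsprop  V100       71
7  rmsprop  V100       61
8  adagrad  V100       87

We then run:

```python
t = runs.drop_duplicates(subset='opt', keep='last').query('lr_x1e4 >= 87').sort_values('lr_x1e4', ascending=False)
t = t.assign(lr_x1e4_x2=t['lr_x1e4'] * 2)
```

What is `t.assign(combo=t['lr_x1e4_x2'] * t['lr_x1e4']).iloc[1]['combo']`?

drop duplicate opt (keep=last):
       opt   gpu  lr_x1e4
3      sgd  V100      100
7  rmsprop  V100       61
8  adagrad  V100       87
filter rows where lr_x1e4 >= 87:
       opt   gpu  lr_x1e4
3      sgd  V100      100
8  adagrad  V100       87
sort by lr_x1e4 descending:
       opt   gpu  lr_x1e4
3      sgd  V100      100
8  adagrad  V100       87
add column lr_x1e4_x2 = t['lr_x1e4'] * 2:
       opt   gpu  lr_x1e4  lr_x1e4_x2
3      sgd  V100      100         200
8  adagrad  V100       87         174
add column combo = t['lr_x1e4_x2'] * t['lr_x1e4']:
       opt   gpu  lr_x1e4  lr_x1e4_x2  combo
3      sgd  V100      100         200  20000
8  adagrad  V100       87         174  15138
value at position 1, column 'combo' → 15138

15138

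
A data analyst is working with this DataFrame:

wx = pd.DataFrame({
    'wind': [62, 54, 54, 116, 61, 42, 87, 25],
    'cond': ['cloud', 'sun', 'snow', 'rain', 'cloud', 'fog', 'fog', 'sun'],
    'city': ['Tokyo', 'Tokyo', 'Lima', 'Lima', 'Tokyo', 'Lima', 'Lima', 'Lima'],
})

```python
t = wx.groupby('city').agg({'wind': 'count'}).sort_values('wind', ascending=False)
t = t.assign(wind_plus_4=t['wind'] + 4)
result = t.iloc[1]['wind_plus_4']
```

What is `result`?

group by city, count of wind:
       wind
city       
Lima      5
Tokyo     3
sort by wind descending:
       wind
city       
Lima      5
Tokyo     3
add column wind_plus_4 = t['wind'] + 4:
       wind  wind_plus_4
city                    
Lima      5            9
Tokyo     3            7
Reading off the value at position 1, column 'wind_plus_4', we get 7.

7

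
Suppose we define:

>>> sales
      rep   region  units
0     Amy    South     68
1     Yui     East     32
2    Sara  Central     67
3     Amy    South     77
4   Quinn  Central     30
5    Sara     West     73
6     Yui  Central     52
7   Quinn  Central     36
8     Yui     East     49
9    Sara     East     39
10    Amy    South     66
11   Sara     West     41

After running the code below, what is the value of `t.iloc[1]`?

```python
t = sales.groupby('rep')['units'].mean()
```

group by rep, mean of units:
rep
Amy      70.333333
Quinn    33.000000
Sara     55.000000
Yui      44.333333
Name: units, dtype: float64

33.0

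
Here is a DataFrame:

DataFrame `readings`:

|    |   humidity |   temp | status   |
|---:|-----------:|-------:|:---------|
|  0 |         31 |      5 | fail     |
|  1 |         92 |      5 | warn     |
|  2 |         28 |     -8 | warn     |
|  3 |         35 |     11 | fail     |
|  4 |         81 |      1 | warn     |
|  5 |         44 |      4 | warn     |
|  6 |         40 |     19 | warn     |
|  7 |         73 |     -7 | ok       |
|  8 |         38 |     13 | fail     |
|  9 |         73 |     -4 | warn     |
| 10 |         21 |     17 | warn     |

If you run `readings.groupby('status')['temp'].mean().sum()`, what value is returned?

group by status, mean of temp:
status
fail    9.666667
ok     -7.000000
warn    4.857143
Name: temp, dtype: float64
So sum() = 7.52380952381.

7.52380952381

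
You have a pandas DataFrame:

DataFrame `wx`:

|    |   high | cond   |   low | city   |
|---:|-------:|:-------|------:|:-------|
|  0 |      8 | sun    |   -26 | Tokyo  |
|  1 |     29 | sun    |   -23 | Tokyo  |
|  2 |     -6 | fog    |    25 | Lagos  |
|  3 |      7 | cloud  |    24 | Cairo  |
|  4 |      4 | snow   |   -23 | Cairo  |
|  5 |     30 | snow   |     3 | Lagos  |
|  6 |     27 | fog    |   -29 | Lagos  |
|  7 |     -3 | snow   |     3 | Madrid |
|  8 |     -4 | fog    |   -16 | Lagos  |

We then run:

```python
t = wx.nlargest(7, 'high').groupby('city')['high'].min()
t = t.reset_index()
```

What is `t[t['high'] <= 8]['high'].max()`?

take 7 rows with largest high:
   high   cond  low    city
5    30   snow    3   Lagos
1    29    sun  -23   Tokyo
6    27    fog  -29   Lagos
0     8    sun  -26   Tokyo
3     7  cloud   24   Cairo
4     4   snow  -23   Cairo
7    -3   snow    3  Madrid
group by city, min of high:
city
Cairo      4
Lagos     27
Madrid    -3
Tokyo      8
Name: high, dtype: int64
reset_index():
     city  high
0   Cairo     4
1   Lagos    27
2  Madrid    -3
3   Tokyo     8
filter rows where high <= 8:
     city  high
0   Cairo     4
2  Madrid    -3
3   Tokyo     8
So max() = 8.

8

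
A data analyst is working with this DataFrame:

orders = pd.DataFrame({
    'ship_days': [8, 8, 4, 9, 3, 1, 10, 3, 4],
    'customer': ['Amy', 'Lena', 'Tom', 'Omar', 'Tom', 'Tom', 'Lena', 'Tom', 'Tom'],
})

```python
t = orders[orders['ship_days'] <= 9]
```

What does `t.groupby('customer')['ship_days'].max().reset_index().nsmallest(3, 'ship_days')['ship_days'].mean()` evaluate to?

6.66666666667

filter rows where ship_days <= 9:
   ship_days customer
0          8      Amy
1          8     Lena
2          4      Tom
3          9     Omar
4          3      Tom
5          1      Tom
7          3      Tom
8          4      Tom
group by customer, max of ship_days:
customer
Amy     8
Lena    8
Omar    9
Tom     4
Name: ship_days, dtype: int64
reset_index():
  customer  ship_days
0      Amy          8
1     Lena          8
2     Omar          9
3      Tom          4
take 3 rows with smallest ship_days:
  customer  ship_days
3      Tom          4
0      Amy          8
1     Lena          8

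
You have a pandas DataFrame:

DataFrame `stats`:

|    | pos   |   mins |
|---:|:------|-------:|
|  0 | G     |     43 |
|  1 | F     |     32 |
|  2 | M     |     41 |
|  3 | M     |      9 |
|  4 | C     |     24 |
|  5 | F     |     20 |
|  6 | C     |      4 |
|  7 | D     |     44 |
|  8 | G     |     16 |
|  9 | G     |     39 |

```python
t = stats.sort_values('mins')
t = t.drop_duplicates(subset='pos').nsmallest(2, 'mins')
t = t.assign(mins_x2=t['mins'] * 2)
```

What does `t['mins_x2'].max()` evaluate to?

sort by mins:
  pos  mins
6   C     4
3   M     9
8   G    16
5   F    20
4   C    24
1   F    32
9   G    39
2   M    41
0   G    43
7   D    44
drop duplicate pos (keep=first):
  pos  mins
6   C     4
3   M     9
8   G    16
5   F    20
7   D    44
take 2 rows with smallest mins:
  pos  mins
6   C     4
3   M     9
add column mins_x2 = t['mins'] * 2:
  pos  mins  mins_x2
6   C     4        8
3   M     9       18
So max() = 18.

18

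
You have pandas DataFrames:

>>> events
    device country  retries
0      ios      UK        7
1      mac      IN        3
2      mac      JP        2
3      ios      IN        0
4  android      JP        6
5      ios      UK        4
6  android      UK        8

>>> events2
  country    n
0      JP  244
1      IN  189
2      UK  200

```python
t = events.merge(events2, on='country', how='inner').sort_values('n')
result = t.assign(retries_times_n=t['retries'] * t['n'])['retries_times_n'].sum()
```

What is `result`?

6319

merge on 'country' (how='inner') → 7 rows:
    device country  retries    n
0      ios      UK        7  200
1      mac      IN        3  189
2      mac      JP        2  244
3      ios      IN        0  189
4  android      JP        6  244
5      ios      UK        4  200
6  android      UK        8  200
sort by n:
    device country  retries    n
1      mac      IN        3  189
3      ios      IN        0  189
0      ios      UK        7  200
5      ios      UK        4  200
6  android      UK        8  200
2      mac      JP        2  244
4  android      JP        6  244
add column retries_times_n = t['retries'] * t['n']:
    device country  retries    n  retries_times_n
1      mac      IN        3  189              567
3      ios      IN        0  189                0
0      ios      UK        7  200             1400
5      ios      UK        4  200              800
6  android      UK        8  200             1600
2      mac      JP        2  244              488
4  android      JP        6  244             1464
sum of column 'retries_times_n' → 6319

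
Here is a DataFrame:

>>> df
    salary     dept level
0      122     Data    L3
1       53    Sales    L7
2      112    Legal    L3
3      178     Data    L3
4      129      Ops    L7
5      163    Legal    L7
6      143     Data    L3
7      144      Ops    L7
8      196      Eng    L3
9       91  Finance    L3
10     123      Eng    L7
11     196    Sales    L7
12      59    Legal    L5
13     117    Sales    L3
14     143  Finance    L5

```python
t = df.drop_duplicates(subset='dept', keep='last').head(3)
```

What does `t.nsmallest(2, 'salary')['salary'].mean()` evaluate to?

133.0

drop duplicate dept (keep=last):
    salary     dept level
6      143     Data    L3
7      144      Ops    L7
10     123      Eng    L7
12      59    Legal    L5
13     117    Sales    L3
14     143  Finance    L5
take first 3 rows:
    salary  dept level
6      143  Data    L3
7      144   Ops    L7
10     123   Eng    L7
take 2 rows with smallest salary:
    salary  dept level
10     123   Eng    L7
6      143  Data    L3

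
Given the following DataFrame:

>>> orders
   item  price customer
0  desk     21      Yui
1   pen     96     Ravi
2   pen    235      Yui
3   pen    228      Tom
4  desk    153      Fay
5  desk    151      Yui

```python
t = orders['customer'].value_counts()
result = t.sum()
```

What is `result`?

value_counts of customer:
customer
Yui     3
Ravi    1
Tom     1
Fay     1
Name: count, dtype: int64
The sum of the resulting series is 6.

6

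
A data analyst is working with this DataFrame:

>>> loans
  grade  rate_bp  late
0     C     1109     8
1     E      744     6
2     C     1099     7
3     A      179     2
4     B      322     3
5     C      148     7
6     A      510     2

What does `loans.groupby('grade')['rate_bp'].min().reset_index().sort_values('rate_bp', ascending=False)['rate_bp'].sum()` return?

1393

group by grade, min of rate_bp:
grade
A    179
B    322
C    148
E    744
Name: rate_bp, dtype: int64
reset_index():
  grade  rate_bp
0     A      179
1     B      322
2     C      148
3     E      744
sort by rate_bp descending:
  grade  rate_bp
3     E      744
1     B      322
0     A      179
2     C      148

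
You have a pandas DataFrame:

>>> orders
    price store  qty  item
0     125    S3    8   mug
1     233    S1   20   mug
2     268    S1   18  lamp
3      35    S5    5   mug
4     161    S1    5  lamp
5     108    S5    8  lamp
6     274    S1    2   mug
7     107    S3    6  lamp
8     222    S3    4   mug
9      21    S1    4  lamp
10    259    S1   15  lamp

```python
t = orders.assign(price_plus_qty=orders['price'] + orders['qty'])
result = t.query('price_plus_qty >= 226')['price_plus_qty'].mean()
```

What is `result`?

263.0

add column price_plus_qty = orders['price'] + orders['qty']:
    price store  qty  item  price_plus_qty
0     125    S3    8   mug             133
1     233    S1   20   mug             253
2     268    S1   18  lamp             286
3      35    S5    5   mug              40
4     161    S1    5  lamp             166
5     108    S5    8  lamp             116
6     274    S1    2   mug             276
7     107    S3    6  lamp             113
8     222    S3    4   mug             226
9      21    S1    4  lamp              25
10    259    S1   15  lamp             274
filter rows where price_plus_qty >= 226:
    price store  qty  item  price_plus_qty
1     233    S1   20   mug             253
2     268    S1   18  lamp             286
6     274    S1    2   mug             276
8     222    S3    4   mug             226
10    259    S1   15  lamp             274
So mean() = 263.0.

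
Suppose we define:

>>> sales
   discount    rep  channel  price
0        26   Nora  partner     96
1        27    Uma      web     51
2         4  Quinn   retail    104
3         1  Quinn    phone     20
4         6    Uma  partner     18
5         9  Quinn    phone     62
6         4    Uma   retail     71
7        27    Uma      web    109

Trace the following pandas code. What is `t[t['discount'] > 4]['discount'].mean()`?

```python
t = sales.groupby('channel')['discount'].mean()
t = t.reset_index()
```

group by channel, mean of discount:
channel
partner    16.0
phone       5.0
retail      4.0
web        27.0
Name: discount, dtype: float64
reset_index():
   channel  discount
0  partner      16.0
1    phone       5.0
2   retail       4.0
3      web      27.0
filter rows where discount > 4:
   channel  discount
0  partner      16.0
1    phone       5.0
3      web      27.0
So mean() = 16.0.

16.0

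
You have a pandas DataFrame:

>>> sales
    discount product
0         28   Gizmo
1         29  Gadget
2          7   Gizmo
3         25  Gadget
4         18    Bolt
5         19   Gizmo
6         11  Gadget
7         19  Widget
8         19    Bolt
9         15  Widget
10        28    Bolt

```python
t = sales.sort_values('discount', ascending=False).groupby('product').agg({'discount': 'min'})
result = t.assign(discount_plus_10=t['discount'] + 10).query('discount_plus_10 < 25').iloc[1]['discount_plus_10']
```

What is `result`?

17

sort by discount descending:
    discount product
1         29  Gadget
0         28   Gizmo
10        28    Bolt
3         25  Gadget
5         19   Gizmo
7         19  Widget
8         19    Bolt
4         18    Bolt
9         15  Widget
6         11  Gadget
2          7   Gizmo
group by product, min of discount:
         discount
product          
Bolt           18
Gadget         11
Gizmo           7
Widget         15
add column discount_plus_10 = t['discount'] + 10:
         discount  discount_plus_10
product                            
Bolt           18                28
Gadget         11                21
Gizmo           7                17
Widget         15                25
filter rows where discount_plus_10 < 25:
         discount  discount_plus_10
product                            
Gadget         11                21
Gizmo           7                17
Hence 17.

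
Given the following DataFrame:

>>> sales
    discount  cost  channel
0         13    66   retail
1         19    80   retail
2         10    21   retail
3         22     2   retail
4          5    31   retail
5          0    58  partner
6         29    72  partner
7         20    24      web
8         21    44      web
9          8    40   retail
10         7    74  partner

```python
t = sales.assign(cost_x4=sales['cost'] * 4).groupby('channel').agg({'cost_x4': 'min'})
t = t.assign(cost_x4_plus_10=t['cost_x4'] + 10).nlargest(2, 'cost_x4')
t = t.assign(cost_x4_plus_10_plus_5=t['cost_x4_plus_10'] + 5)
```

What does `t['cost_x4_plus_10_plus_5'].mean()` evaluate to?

add column cost_x4 = sales['cost'] * 4:
    discount  cost  channel  cost_x4
0         13    66   retail      264
1         19    80   retail      320
2         10    21   retail       84
3         22     2   retail        8
4          5    31   retail      124
5          0    58  partner      232
6         29    72  partner      288
7         20    24      web       96
8         21    44      web      176
9          8    40   retail      160
10         7    74  partner      296
group by channel, min of cost_x4:
         cost_x4
channel         
partner      232
retail         8
web           96
add column cost_x4_plus_10 = t['cost_x4'] + 10:
         cost_x4  cost_x4_plus_10
channel                          
partner      232              242
retail         8               18
web           96              106
take 2 rows with largest cost_x4:
         cost_x4  cost_x4_plus_10
channel                          
partner      232              242
web           96              106
add column cost_x4_plus_10_plus_5 = t['cost_x4_plus_10'] + 5:
         cost_x4  cost_x4_plus_10  cost_x4_plus_10_plus_5
channel                                                  
partner      232              242                     247
web           96              106                     111
Taking the mean of column 'cost_x4_plus_10_plus_5' gives 179.0.

179.0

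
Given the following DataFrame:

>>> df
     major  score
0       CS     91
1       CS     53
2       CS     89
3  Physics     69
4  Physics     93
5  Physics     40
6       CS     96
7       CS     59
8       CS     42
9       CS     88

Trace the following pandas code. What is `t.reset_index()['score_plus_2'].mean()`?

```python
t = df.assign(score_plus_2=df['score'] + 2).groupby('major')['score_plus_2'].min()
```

add column score_plus_2 = df['score'] + 2:
     major  score  score_plus_2
0       CS     91            93
1       CS     53            55
2       CS     89            91
3  Physics     69            71
4  Physics     93            95
5  Physics     40            42
6       CS     96            98
7       CS     59            61
8       CS     42            44
9       CS     88            90
group by major, min of score_plus_2:
major
CS         44
Physics    42
Name: score_plus_2, dtype: int64
reset_index():
     major  score_plus_2
0       CS            44
1  Physics            42
Reading off the mean of column 'score_plus_2', we get 43.0.

43.0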